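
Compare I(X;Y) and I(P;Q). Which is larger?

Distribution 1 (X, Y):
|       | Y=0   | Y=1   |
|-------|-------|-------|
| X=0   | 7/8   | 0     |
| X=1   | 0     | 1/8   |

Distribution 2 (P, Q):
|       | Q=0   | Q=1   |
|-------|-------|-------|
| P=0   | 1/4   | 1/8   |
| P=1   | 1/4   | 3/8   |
Distribution 1 (X, Y):
Marginal P(X) (row sums):
  P(X=0) = 7/8 + 0 = 7/8
  P(X=1) = 0 + 1/8 = 1/8
Marginal P(Y) (column sums):
  P(Y=0) = 7/8 + 0 = 7/8
  P(Y=1) = 0 + 1/8 = 1/8

H(X) = -[(7/8)·log₂(7/8) + (1/8)·log₂(1/8)]
  = 0.1686 + 0.3750
  = 0.5436 bits
H(Y) = -[(7/8)·log₂(7/8) + (1/8)·log₂(1/8)]
  = 0.1686 + 0.3750
  = 0.5436 bits
H(X,Y) = -[(7/8)·log₂(7/8) + (1/8)·log₂(1/8)]
  = 0.1686 + 0.3750
  = 0.5436 bits

I(X;Y) = H(X) + H(Y) - H(X,Y)
  = 0.5436 + 0.5436 - 0.5436
  = 0.5436 bits

Distribution 2 (P, Q):
Marginal P(P) (row sums):
  P(P=0) = 1/4 + 1/8 = 3/8
  P(P=1) = 1/4 + 3/8 = 5/8
Marginal P(Q) (column sums):
  P(Q=0) = 1/4 + 1/4 = 1/2
  P(Q=1) = 1/8 + 3/8 = 1/2

H(P) = -[(3/8)·log₂(3/8) + (5/8)·log₂(5/8)]
  = 0.5306 + 0.4238
  = 0.9544 bits
H(Q) = -[(1/2)·log₂(1/2) + (1/2)·log₂(1/2)]
  = 0.5000 + 0.5000
  = 1.0000 bits
H(P,Q) = -[(1/4)·log₂(1/4) + (1/8)·log₂(1/8) + (1/4)·log₂(1/4) + (3/8)·log₂(3/8)]
  = 0.5000 + 0.3750 + 0.5000 + 0.5306
  = 1.9056 bits

I(P;Q) = H(P) + H(Q) - H(P,Q)
  = 0.9544 + 1.0000 - 1.9056
  = 0.0488 bits

I(X;Y) = 0.5436 bits > I(P;Q) = 0.0488 bits, so (X, Y) has the higher mutual information (stronger dependence).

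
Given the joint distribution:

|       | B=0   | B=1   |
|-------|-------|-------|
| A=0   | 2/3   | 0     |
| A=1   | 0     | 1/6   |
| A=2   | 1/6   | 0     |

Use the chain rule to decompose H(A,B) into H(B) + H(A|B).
By the chain rule: H(A,B) = H(B) + H(A|B)

Marginal P(B) (column sums):
  P(B=0) = 2/3 + 0 + 1/6 = 5/6
  P(B=1) = 0 + 1/6 + 0 = 1/6
H(B) = -[(5/6)·log₂(5/6) + (1/6)·log₂(1/6)]
  = 0.2192 + 0.4308
  = 0.6500 bits
H(A|B) = -Σ P(A,B)·log₂ P(A|B), where P(A|B) = P(A,B) / P(B)
  (cells with P(A,B) = 0 contribute 0)
  (A=0,B=0): P(A|B) = (2/3)/(5/6) = 4/5;  -(2/3)·log₂(4/5) = 0.2146
  (A=1,B=1): P(A|B) = (1/6)/(1/6) = 1;  -(1/6)·log₂(1) = 0.0000
  (A=2,B=0): P(A|B) = (1/6)/(5/6) = 1/5;  -(1/6)·log₂(1/5) = 0.3870
H(A|B) = 0.2146 + 0.0000 + 0.3870
  = 0.6016 bits

H(A,B) = H(B) + H(A|B) = 0.6500 + 0.6016 = 1.2516 bits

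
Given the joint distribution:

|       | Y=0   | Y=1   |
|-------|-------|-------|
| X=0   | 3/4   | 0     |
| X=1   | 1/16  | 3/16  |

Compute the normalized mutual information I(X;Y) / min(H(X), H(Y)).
Marginal P(X) (row sums):
  P(X=0) = 3/4 + 0 = 3/4
  P(X=1) = 1/16 + 3/16 = 1/4
Marginal P(Y) (column sums):
  P(Y=0) = 3/4 + 1/16 = 13/16
  P(Y=1) = 0 + 3/16 = 3/16

H(X) = -[(3/4)·log₂(3/4) + (1/4)·log₂(1/4)]
  = 0.3113 + 0.5000
  = 0.8113 bits
H(Y) = -[(13/16)·log₂(13/16) + (3/16)·log₂(3/16)]
  = 0.2434 + 0.4528
  = 0.6962 bits
H(X,Y) = -[(3/4)·log₂(3/4) + (1/16)·log₂(1/16) + (3/16)·log₂(3/16)]
  = 0.3113 + 0.2500 + 0.4528
  = 1.0141 bits

I(X;Y) = H(X) + H(Y) - H(X,Y)
  = 0.8113 + 0.6962 - 1.0141
  = 0.4934 bits

min(H(X), H(Y)) = min(0.8113, 0.6962) = 0.6962 bits
Normalized MI = 0.4934 / 0.6962 = 0.7087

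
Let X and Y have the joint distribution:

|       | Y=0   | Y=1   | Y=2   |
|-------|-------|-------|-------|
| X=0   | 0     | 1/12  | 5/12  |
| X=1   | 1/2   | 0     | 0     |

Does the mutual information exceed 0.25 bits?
Marginal P(X) (row sums):
  P(X=0) = 0 + 1/12 + 5/12 = 1/2
  P(X=1) = 1/2 + 0 + 0 = 1/2
Marginal P(Y) (column sums):
  P(Y=0) = 0 + 1/2 = 1/2
  P(Y=1) = 1/12 + 0 = 1/12
  P(Y=2) = 5/12 + 0 = 5/12

H(X) = -[(1/2)·log₂(1/2) + (1/2)·log₂(1/2)]
  = 0.5000 + 0.5000
  = 1.0000 bits
H(Y) = -[(1/2)·log₂(1/2) + (1/12)·log₂(1/12) + (5/12)·log₂(5/12)]
  = 0.5000 + 0.2987 + 0.5263
  = 1.3250 bits
H(X,Y) = -[(1/12)·log₂(1/12) + (5/12)·log₂(5/12) + (1/2)·log₂(1/2)]
  = 0.2987 + 0.5263 + 0.5000
  = 1.3250 bits

I(X;Y) = H(X) + H(Y) - H(X,Y)
  = 1.0000 + 1.3250 - 1.3250
  = 1.0000 bits

Yes. I(X;Y) = 1.0000 bits, which is > 0.25 bits.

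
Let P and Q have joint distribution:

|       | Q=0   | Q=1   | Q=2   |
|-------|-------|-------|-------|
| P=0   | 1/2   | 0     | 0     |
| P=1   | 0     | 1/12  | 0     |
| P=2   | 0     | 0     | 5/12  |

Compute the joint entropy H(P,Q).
H(P,Q) = -Σ P(P,Q) log₂ P(P,Q), summed over the non-zero cells:
H(P,Q) = -[(1/2)·log₂(1/2) + (1/12)·log₂(1/12) + (5/12)·log₂(5/12)]
  = 0.5000 + 0.2987 + 0.5263
  = 1.3250 bits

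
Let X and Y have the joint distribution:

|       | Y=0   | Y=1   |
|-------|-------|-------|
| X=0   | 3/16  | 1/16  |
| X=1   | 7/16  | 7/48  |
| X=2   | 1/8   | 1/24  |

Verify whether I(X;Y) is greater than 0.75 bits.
Marginal P(X) (row sums):
  P(X=0) = 3/16 + 1/16 = 1/4
  P(X=1) = 7/16 + 7/48 = 7/12
  P(X=2) = 1/8 + 1/24 = 1/6
Marginal P(Y) (column sums):
  P(Y=0) = 3/16 + 7/16 + 1/8 = 3/4
  P(Y=1) = 1/16 + 7/48 + 1/24 = 1/4

H(X) = -[(1/4)·log₂(1/4) + (7/12)·log₂(7/12) + (1/6)·log₂(1/6)]
  = 0.5000 + 0.4536 + 0.4308
  = 1.3844 bits
H(Y) = -[(3/4)·log₂(3/4) + (1/4)·log₂(1/4)]
  = 0.3113 + 0.5000
  = 0.8113 bits
H(X,Y) = -[(3/16)·log₂(3/16) + (1/16)·log₂(1/16) + (7/16)·log₂(7/16) + (7/48)·log₂(7/48) + (1/8)·log₂(1/8) + (1/24)·log₂(1/24)]
  = 0.4528 + 0.2500 + 0.5218 + 0.4051 + 0.3750 + 0.1910
  = 2.1957 bits

I(X;Y) = H(X) + H(Y) - H(X,Y)
  = 1.3844 + 0.8113 - 2.1957
  = 0.0000 bits

No. I(X;Y) = 0.0000 bits, which is ≤ 0.75 bits.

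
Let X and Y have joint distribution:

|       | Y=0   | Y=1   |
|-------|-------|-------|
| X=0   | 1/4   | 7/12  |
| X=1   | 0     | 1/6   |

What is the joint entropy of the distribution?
H(X,Y) = -Σ P(X,Y) log₂ P(X,Y), summed over the non-zero cells:
H(X,Y) = -[(1/4)·log₂(1/4) + (7/12)·log₂(7/12) + (1/6)·log₂(1/6)]
  = 0.5000 + 0.4536 + 0.4308
  = 1.3844 bits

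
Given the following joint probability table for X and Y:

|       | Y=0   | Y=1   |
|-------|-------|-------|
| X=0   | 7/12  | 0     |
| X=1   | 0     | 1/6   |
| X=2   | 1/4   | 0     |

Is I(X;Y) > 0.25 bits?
Marginal P(X) (row sums):
  P(X=0) = 7/12 + 0 = 7/12
  P(X=1) = 0 + 1/6 = 1/6
  P(X=2) = 1/4 + 0 = 1/4
Marginal P(Y) (column sums):
  P(Y=0) = 7/12 + 0 + 1/4 = 5/6
  P(Y=1) = 0 + 1/6 + 0 = 1/6

H(X) = -[(7/12)·log₂(7/12) + (1/6)·log₂(1/6) + (1/4)·log₂(1/4)]
  = 0.4536 + 0.4308 + 0.5000
  = 1.3844 bits
H(Y) = -[(5/6)·log₂(5/6) + (1/6)·log₂(1/6)]
  = 0.2192 + 0.4308
  = 0.6500 bits
H(X,Y) = -[(7/12)·log₂(7/12) + (1/6)·log₂(1/6) + (1/4)·log₂(1/4)]
  = 0.4536 + 0.4308 + 0.5000
  = 1.3844 bits

I(X;Y) = H(X) + H(Y) - H(X,Y)
  = 1.3844 + 0.6500 - 1.3844
  = 0.6500 bits

Yes. I(X;Y) = 0.6500 bits, which is > 0.25 bits.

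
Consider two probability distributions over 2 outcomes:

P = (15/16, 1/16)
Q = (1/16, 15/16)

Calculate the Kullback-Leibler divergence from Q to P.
D(P||Q) = Σ P(i) log₂(P(i)/Q(i))
  i=0: (15/16) × log₂((15/16)/(1/16)) = (15/16) × log₂(15) = 3.6627
  i=1: (1/16) × log₂((1/16)/(15/16)) = (1/16) × log₂(1/15) = -0.2442
D(P||Q) = 3.6627 - 0.2442
  = 3.4185 bits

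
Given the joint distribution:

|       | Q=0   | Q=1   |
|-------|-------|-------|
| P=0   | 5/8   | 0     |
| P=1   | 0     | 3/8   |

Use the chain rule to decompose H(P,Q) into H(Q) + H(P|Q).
By the chain rule: H(P,Q) = H(Q) + H(P|Q)

Marginal P(Q) (column sums):
  P(Q=0) = 5/8 + 0 = 5/8
  P(Q=1) = 0 + 3/8 = 3/8
H(Q) = -[(5/8)·log₂(5/8) + (3/8)·log₂(3/8)]
  = 0.4238 + 0.5306
  = 0.9544 bits
H(P|Q) = -Σ P(P,Q)·log₂ P(P|Q), where P(P|Q) = P(P,Q) / P(Q)
  (cells with P(P,Q) = 0 contribute 0)
  (P=0,Q=0): P(P|Q) = (5/8)/(5/8) = 1;  -(5/8)·log₂(1) = 0.0000
  (P=1,Q=1): P(P|Q) = (3/8)/(3/8) = 1;  -(3/8)·log₂(1) = 0.0000
H(P|Q) = 0.0000 + 0.0000
  = 0.0000 bits

H(P,Q) = H(Q) + H(P|Q) = 0.9544 + 0.0000 = 0.9544 bits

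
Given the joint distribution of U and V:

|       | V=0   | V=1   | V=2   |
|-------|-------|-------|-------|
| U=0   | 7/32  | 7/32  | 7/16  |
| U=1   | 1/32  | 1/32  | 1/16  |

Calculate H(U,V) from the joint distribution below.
H(U,V) = -Σ P(U,V) log₂ P(U,V), summed over the non-zero cells:
H(U,V) = -[(7/32)·log₂(7/32) + (7/32)·log₂(7/32) + (7/16)·log₂(7/16) + (1/32)·log₂(1/32) + (1/32)·log₂(1/32) + (1/16)·log₂(1/16)]
  = 0.4796 + 0.4796 + 0.5218 + 0.1563 + 0.1563 + 0.2500
  = 2.0436 bits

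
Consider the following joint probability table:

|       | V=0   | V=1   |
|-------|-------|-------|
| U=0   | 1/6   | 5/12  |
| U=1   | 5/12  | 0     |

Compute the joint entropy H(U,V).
H(U,V) = -Σ P(U,V) log₂ P(U,V), summed over the non-zero cells:
H(U,V) = -[(1/6)·log₂(1/6) + (5/12)·log₂(5/12) + (5/12)·log₂(5/12)]
  = 0.4308 + 0.5263 + 0.5263
  = 1.4834 bits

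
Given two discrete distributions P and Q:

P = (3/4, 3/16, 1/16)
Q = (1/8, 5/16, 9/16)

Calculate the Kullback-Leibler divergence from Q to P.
D(P||Q) = Σ P(i) log₂(P(i)/Q(i))
  i=0: (3/4) × log₂((3/4)/(1/8)) = (3/4) × log₂(6) = 1.9387
  i=1: (3/16) × log₂((3/16)/(5/16)) = (3/16) × log₂(3/5) = -0.1382
  i=2: (1/16) × log₂((1/16)/(9/16)) = (1/16) × log₂(1/9) = -0.1981
D(P||Q) = 1.9387 - 0.1382 - 0.1981
  = 1.6024 bits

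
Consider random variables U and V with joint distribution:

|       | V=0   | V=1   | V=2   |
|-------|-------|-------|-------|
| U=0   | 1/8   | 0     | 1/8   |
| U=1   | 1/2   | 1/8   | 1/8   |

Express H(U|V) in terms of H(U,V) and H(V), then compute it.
H(U|V) = H(U,V) - H(V)

Marginal P(V) (column sums):
  P(V=0) = 1/8 + 1/2 = 5/8
  P(V=1) = 0 + 1/8 = 1/8
  P(V=2) = 1/8 + 1/8 = 1/4

H(U,V) = -[(1/8)·log₂(1/8) + (1/8)·log₂(1/8) + (1/2)·log₂(1/2) + (1/8)·log₂(1/8) + (1/8)·log₂(1/8)]
  = 0.3750 + 0.3750 + 0.5000 + 0.3750 + 0.3750
  = 2.0000 bits
H(V) = -[(5/8)·log₂(5/8) + (1/8)·log₂(1/8) + (1/4)·log₂(1/4)]
  = 0.4238 + 0.3750 + 0.5000
  = 1.2988 bits

H(U|V) = 2.0000 - 1.2988 = 0.7012 bits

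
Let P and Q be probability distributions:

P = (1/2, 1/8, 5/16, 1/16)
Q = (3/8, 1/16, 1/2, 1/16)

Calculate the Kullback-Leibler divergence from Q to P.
D(P||Q) = Σ P(i) log₂(P(i)/Q(i))
  i=0: (1/2) × log₂((1/2)/(3/8)) = (1/2) × log₂(4/3) = 0.2075
  i=1: (1/8) × log₂((1/8)/(1/16)) = (1/8) × log₂(2) = 0.1250
  i=2: (5/16) × log₂((5/16)/(1/2)) = (5/16) × log₂(5/8) = -0.2119
  i=3: (1/16) × log₂((1/16)/(1/16)) = (1/16) × log₂(1) = 0.0000
D(P||Q) = 0.2075 + 0.1250 - 0.2119 + 0.0000
  = 0.1206 bits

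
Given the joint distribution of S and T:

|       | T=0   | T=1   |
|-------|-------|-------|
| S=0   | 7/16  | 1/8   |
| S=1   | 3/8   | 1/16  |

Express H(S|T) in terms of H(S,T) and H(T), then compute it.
H(S|T) = H(S,T) - H(T)

Marginal P(T) (column sums):
  P(T=0) = 7/16 + 3/8 = 13/16
  P(T=1) = 1/8 + 1/16 = 3/16

H(S,T) = -[(7/16)·log₂(7/16) + (1/8)·log₂(1/8) + (3/8)·log₂(3/8) + (1/16)·log₂(1/16)]
  = 0.5218 + 0.3750 + 0.5306 + 0.2500
  = 1.6774 bits
H(T) = -[(13/16)·log₂(13/16) + (3/16)·log₂(3/16)]
  = 0.2434 + 0.4528
  = 0.6962 bits

H(S|T) = 1.6774 - 0.6962 = 0.9812 bits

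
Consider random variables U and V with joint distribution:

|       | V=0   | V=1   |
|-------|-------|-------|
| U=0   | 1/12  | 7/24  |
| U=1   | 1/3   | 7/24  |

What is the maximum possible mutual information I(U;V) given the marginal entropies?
The upper bound on mutual information is I(U;V) ≤ min(H(U), H(V)).

Marginal P(U) (row sums):
  P(U=0) = 1/12 + 7/24 = 3/8
  P(U=1) = 1/3 + 7/24 = 5/8
Marginal P(V) (column sums):
  P(V=0) = 1/12 + 1/3 = 5/12
  P(V=1) = 7/24 + 7/24 = 7/12

H(U) = -[(3/8)·log₂(3/8) + (5/8)·log₂(5/8)]
  = 0.5306 + 0.4238
  = 0.9544 bits
H(V) = -[(5/12)·log₂(5/12) + (7/12)·log₂(7/12)]
  = 0.5263 + 0.4536
  = 0.9799 bits

Maximum possible I(U;V) = min(0.9544, 0.9799) = 0.9544 bits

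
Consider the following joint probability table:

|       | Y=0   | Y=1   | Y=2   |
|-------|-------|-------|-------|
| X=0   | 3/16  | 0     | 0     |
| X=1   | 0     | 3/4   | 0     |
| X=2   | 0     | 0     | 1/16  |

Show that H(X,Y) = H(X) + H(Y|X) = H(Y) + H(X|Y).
Marginal P(X) (row sums):
  P(X=0) = 3/16 + 0 + 0 = 3/16
  P(X=1) = 0 + 3/4 + 0 = 3/4
  P(X=2) = 0 + 0 + 1/16 = 1/16
Marginal P(Y) (column sums):
  P(Y=0) = 3/16 + 0 + 0 = 3/16
  P(Y=1) = 0 + 3/4 + 0 = 3/4
  P(Y=2) = 0 + 0 + 1/16 = 1/16

Decomposition 1: H(X) + H(Y|X)
H(X) = -[(3/16)·log₂(3/16) + (3/4)·log₂(3/4) + (1/16)·log₂(1/16)]
  = 0.4528 + 0.3113 + 0.2500
  = 1.0141 bits
H(Y|X) = -Σ P(X,Y)·log₂ P(Y|X), where P(Y|X) = P(X,Y) / P(X)
  (cells with P(X,Y) = 0 contribute 0)
  (X=0,Y=0): P(Y|X) = (3/16)/(3/16) = 1;  -(3/16)·log₂(1) = 0.0000
  (X=1,Y=1): P(Y|X) = (3/4)/(3/4) = 1;  -(3/4)·log₂(1) = 0.0000
  (X=2,Y=2): P(Y|X) = (1/16)/(1/16) = 1;  -(1/16)·log₂(1) = 0.0000
H(Y|X) = 0.0000 + 0.0000 + 0.0000
  = 0.0000 bits
H(X) + H(Y|X) = 1.0141 + 0.0000 = 1.0141 bits

Decomposition 2: H(Y) + H(X|Y)
H(Y) = -[(3/16)·log₂(3/16) + (3/4)·log₂(3/4) + (1/16)·log₂(1/16)]
  = 0.4528 + 0.3113 + 0.2500
  = 1.0141 bits
H(X|Y) = -Σ P(X,Y)·log₂ P(X|Y), where P(X|Y) = P(X,Y) / P(Y)
  (cells with P(X,Y) = 0 contribute 0)
  (X=0,Y=0): P(X|Y) = (3/16)/(3/16) = 1;  -(3/16)·log₂(1) = 0.0000
  (X=1,Y=1): P(X|Y) = (3/4)/(3/4) = 1;  -(3/4)·log₂(1) = 0.0000
  (X=2,Y=2): P(X|Y) = (1/16)/(1/16) = 1;  -(1/16)·log₂(1) = 0.0000
H(X|Y) = 0.0000 + 0.0000 + 0.0000
  = 0.0000 bits
H(Y) + H(X|Y) = 1.0141 + 0.0000 = 1.0141 bits

Direct computation of the joint entropy:
H(X,Y) = -[(3/16)·log₂(3/16) + (3/4)·log₂(3/4) + (1/16)·log₂(1/16)]
  = 0.4528 + 0.3113 + 0.2500
  = 1.0141 bits

All three agree: H(X,Y) = 1.0141 bits ✓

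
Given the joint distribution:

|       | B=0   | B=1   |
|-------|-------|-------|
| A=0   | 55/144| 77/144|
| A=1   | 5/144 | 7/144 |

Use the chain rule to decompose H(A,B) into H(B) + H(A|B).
By the chain rule: H(A,B) = H(B) + H(A|B)

Marginal P(B) (column sums):
  P(B=0) = 55/144 + 5/144 = 5/12
  P(B=1) = 77/144 + 7/144 = 7/12
H(B) = -[(5/12)·log₂(5/12) + (7/12)·log₂(7/12)]
  = 0.5263 + 0.4536
  = 0.9799 bits
H(A|B) = -Σ P(A,B)·log₂ P(A|B), where P(A|B) = P(A,B) / P(B)
  (A=0,B=0): P(A|B) = (55/144)/(5/12) = 11/12;  -(55/144)·log₂(11/12) = 0.0479
  (A=0,B=1): P(A|B) = (77/144)/(7/12) = 11/12;  -(77/144)·log₂(11/12) = 0.0671
  (A=1,B=0): P(A|B) = (5/144)/(5/12) = 1/12;  -(5/144)·log₂(1/12) = 0.1245
  (A=1,B=1): P(A|B) = (7/144)/(7/12) = 1/12;  -(7/144)·log₂(1/12) = 0.1743
H(A|B) = 0.0479 + 0.0671 + 0.1245 + 0.1743
  = 0.4138 bits

H(A,B) = H(B) + H(A|B) = 0.9799 + 0.4138 = 1.3937 bits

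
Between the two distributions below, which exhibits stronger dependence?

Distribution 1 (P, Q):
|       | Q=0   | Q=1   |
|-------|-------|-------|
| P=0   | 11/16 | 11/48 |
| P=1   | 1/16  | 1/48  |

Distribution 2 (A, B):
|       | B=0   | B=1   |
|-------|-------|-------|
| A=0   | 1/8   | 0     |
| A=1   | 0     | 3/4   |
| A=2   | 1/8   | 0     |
Distribution 1 (P, Q):
Marginal P(P) (row sums):
  P(P=0) = 11/16 + 11/48 = 11/12
  P(P=1) = 1/16 + 1/48 = 1/12
Marginal P(Q) (column sums):
  P(Q=0) = 11/16 + 1/16 = 3/4
  P(Q=1) = 11/48 + 1/48 = 1/4

H(P) = -[(11/12)·log₂(11/12) + (1/12)·log₂(1/12)]
  = 0.1151 + 0.2987
  = 0.4138 bits
H(Q) = -[(3/4)·log₂(3/4) + (1/4)·log₂(1/4)]
  = 0.3113 + 0.5000
  = 0.8113 bits
H(P,Q) = -[(11/16)·log₂(11/16) + (11/48)·log₂(11/48) + (1/16)·log₂(1/16) + (1/48)·log₂(1/48)]
  = 0.3716 + 0.4871 + 0.2500 + 0.1164
  = 1.2251 bits

I(P;Q) = H(P) + H(Q) - H(P,Q)
  = 0.4138 + 0.8113 - 1.2251
  = 0.0000 bits

Distribution 2 (A, B):
Marginal P(A) (row sums):
  P(A=0) = 1/8 + 0 = 1/8
  P(A=1) = 0 + 3/4 = 3/4
  P(A=2) = 1/8 + 0 = 1/8
Marginal P(B) (column sums):
  P(B=0) = 1/8 + 0 + 1/8 = 1/4
  P(B=1) = 0 + 3/4 + 0 = 3/4

H(A) = -[(1/8)·log₂(1/8) + (3/4)·log₂(3/4) + (1/8)·log₂(1/8)]
  = 0.3750 + 0.3113 + 0.3750
  = 1.0613 bits
H(B) = -[(1/4)·log₂(1/4) + (3/4)·log₂(3/4)]
  = 0.5000 + 0.3113
  = 0.8113 bits
H(A,B) = -[(1/8)·log₂(1/8) + (3/4)·log₂(3/4) + (1/8)·log₂(1/8)]
  = 0.3750 + 0.3113 + 0.3750
  = 1.0613 bits

I(A;B) = H(A) + H(B) - H(A,B)
  = 1.0613 + 0.8113 - 1.0613
  = 0.8113 bits

I(A;B) = 0.8113 bits > I(P;Q) = 0.0000 bits, so (A, B) has the higher mutual information (stronger dependence).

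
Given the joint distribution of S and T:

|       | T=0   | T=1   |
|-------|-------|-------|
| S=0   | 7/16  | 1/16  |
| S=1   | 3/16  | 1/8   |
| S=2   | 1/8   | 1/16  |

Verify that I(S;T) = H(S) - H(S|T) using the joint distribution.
Left side, from I(S;T) = H(S) + H(T) - H(S,T):
Marginal P(S) (row sums):
  P(S=0) = 7/16 + 1/16 = 1/2
  P(S=1) = 3/16 + 1/8 = 5/16
  P(S=2) = 1/8 + 1/16 = 3/16
Marginal P(T) (column sums):
  P(T=0) = 7/16 + 3/16 + 1/8 = 3/4
  P(T=1) = 1/16 + 1/8 + 1/16 = 1/4

H(S) = -[(1/2)·log₂(1/2) + (5/16)·log₂(5/16) + (3/16)·log₂(3/16)]
  = 0.5000 + 0.5244 + 0.4528
  = 1.4772 bits
H(T) = -[(3/4)·log₂(3/4) + (1/4)·log₂(1/4)]
  = 0.3113 + 0.5000
  = 0.8113 bits
H(S,T) = -[(7/16)·log₂(7/16) + (1/16)·log₂(1/16) + (3/16)·log₂(3/16) + (1/8)·log₂(1/8) + (1/8)·log₂(1/8) + (1/16)·log₂(1/16)]
  = 0.5218 + 0.2500 + 0.4528 + 0.3750 + 0.3750 + 0.2500
  = 2.2246 bits

I(S;T) = H(S) + H(T) - H(S,T)
  = 1.4772 + 0.8113 - 2.2246
  = 0.0639 bits

Right side, with H(S|T) computed directly from the conditional probabilities:
H(S|T) = -Σ P(S,T)·log₂ P(S|T), where P(S|T) = P(S,T) / P(T)
  (S=0,T=0): P(S|T) = (7/16)/(3/4) = 7/12;  -(7/16)·log₂(7/12) = 0.3402
  (S=0,T=1): P(S|T) = (1/16)/(1/4) = 1/4;  -(1/16)·log₂(1/4) = 0.1250
  (S=1,T=0): P(S|T) = (3/16)/(3/4) = 1/4;  -(3/16)·log₂(1/4) = 0.3750
  (S=1,T=1): P(S|T) = (1/8)/(1/4) = 1/2;  -(1/8)·log₂(1/2) = 0.1250
  (S=2,T=0): P(S|T) = (1/8)/(3/4) = 1/6;  -(1/8)·log₂(1/6) = 0.3231
  (S=2,T=1): P(S|T) = (1/16)/(1/4) = 1/4;  -(1/16)·log₂(1/4) = 0.1250
H(S|T) = 0.3402 + 0.1250 + 0.3750 + 0.1250 + 0.3231 + 0.1250
  = 1.4133 bits
H(S) - H(S|T) = 1.4772 - 1.4133 = 0.0639 bits

Both sides equal 0.0639 bits, so I(S;T) = H(S) - H(S|T) ✓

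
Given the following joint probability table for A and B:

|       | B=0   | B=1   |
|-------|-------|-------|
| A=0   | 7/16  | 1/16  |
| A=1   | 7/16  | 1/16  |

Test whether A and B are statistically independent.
Marginal P(A) (row sums):
  P(A=0) = 7/16 + 1/16 = 1/2
  P(A=1) = 7/16 + 1/16 = 1/2
Marginal P(B) (column sums):
  P(B=0) = 7/16 + 7/16 = 7/8
  P(B=1) = 1/16 + 1/16 = 1/8

A and B are independent iff P(A=i,B=j) = P(A=i)·P(B=j) for every cell.
  P(A=0)·P(B=0) = 1/2 × 7/8 = 7/16 = P(A=0,B=0) ✓
  P(A=0)·P(B=1) = 1/2 × 1/8 = 1/16 = P(A=0,B=1) ✓
  P(A=1)·P(B=0) = 1/2 × 7/8 = 7/16 = P(A=1,B=0) ✓
  P(A=1)·P(B=1) = 1/2 × 1/8 = 1/16 = P(A=1,B=1) ✓

Yes, A and B are independent: every cell factors, so I(A;B) = 0 bits.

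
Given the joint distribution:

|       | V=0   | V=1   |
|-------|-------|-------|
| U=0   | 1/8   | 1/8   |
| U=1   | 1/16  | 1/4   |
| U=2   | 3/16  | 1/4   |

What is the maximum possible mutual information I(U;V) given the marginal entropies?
The upper bound on mutual information is I(U;V) ≤ min(H(U), H(V)).

Marginal P(U) (row sums):
  P(U=0) = 1/8 + 1/8 = 1/4
  P(U=1) = 1/16 + 1/4 = 5/16
  P(U=2) = 3/16 + 1/4 = 7/16
Marginal P(V) (column sums):
  P(V=0) = 1/8 + 1/16 + 3/16 = 3/8
  P(V=1) = 1/8 + 1/4 + 1/4 = 5/8

H(U) = -[(1/4)·log₂(1/4) + (5/16)·log₂(5/16) + (7/16)·log₂(7/16)]
  = 0.5000 + 0.5244 + 0.5218
  = 1.5462 bits
H(V) = -[(3/8)·log₂(3/8) + (5/8)·log₂(5/8)]
  = 0.5306 + 0.4238
  = 0.9544 bits

Maximum possible I(U;V) = min(1.5462, 0.9544) = 0.9544 bits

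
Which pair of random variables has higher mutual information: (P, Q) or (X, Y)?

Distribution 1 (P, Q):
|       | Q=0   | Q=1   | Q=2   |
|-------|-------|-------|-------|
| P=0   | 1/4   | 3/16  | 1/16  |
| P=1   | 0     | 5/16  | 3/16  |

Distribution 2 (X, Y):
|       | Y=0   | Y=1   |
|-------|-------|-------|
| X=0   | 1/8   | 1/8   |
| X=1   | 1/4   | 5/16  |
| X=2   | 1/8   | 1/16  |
Distribution 1 (P, Q):
Marginal P(P) (row sums):
  P(P=0) = 1/4 + 3/16 + 1/16 = 1/2
  P(P=1) = 0 + 5/16 + 3/16 = 1/2
Marginal P(Q) (column sums):
  P(Q=0) = 1/4 + 0 = 1/4
  P(Q=1) = 3/16 + 5/16 = 1/2
  P(Q=2) = 1/16 + 3/16 = 1/4

H(P) = -[(1/2)·log₂(1/2) + (1/2)·log₂(1/2)]
  = 0.5000 + 0.5000
  = 1.0000 bits
H(Q) = -[(1/4)·log₂(1/4) + (1/2)·log₂(1/2) + (1/4)·log₂(1/4)]
  = 0.5000 + 0.5000 + 0.5000
  = 1.5000 bits
H(P,Q) = -[(1/4)·log₂(1/4) + (3/16)·log₂(3/16) + (1/16)·log₂(1/16) + (5/16)·log₂(5/16) + (3/16)·log₂(3/16)]
  = 0.5000 + 0.4528 + 0.2500 + 0.5244 + 0.4528
  = 2.1800 bits

I(P;Q) = H(P) + H(Q) - H(P,Q)
  = 1.0000 + 1.5000 - 2.1800
  = 0.3200 bits

Distribution 2 (X, Y):
Marginal P(X) (row sums):
  P(X=0) = 1/8 + 1/8 = 1/4
  P(X=1) = 1/4 + 5/16 = 9/16
  P(X=2) = 1/8 + 1/16 = 3/16
Marginal P(Y) (column sums):
  P(Y=0) = 1/8 + 1/4 + 1/8 = 1/2
  P(Y=1) = 1/8 + 5/16 + 1/16 = 1/2

H(X) = -[(1/4)·log₂(1/4) + (9/16)·log₂(9/16) + (3/16)·log₂(3/16)]
  = 0.5000 + 0.4669 + 0.4528
  = 1.4197 bits
H(Y) = -[(1/2)·log₂(1/2) + (1/2)·log₂(1/2)]
  = 0.5000 + 0.5000
  = 1.0000 bits
H(X,Y) = -[(1/8)·log₂(1/8) + (1/8)·log₂(1/8) + (1/4)·log₂(1/4) + (5/16)·log₂(5/16) + (1/8)·log₂(1/8) + (1/16)·log₂(1/16)]
  = 0.3750 + 0.3750 + 0.5000 + 0.5244 + 0.3750 + 0.2500
  = 2.3994 bits

I(X;Y) = H(X) + H(Y) - H(X,Y)
  = 1.4197 + 1.0000 - 2.3994
  = 0.0203 bits

I(P;Q) = 0.3200 bits > I(X;Y) = 0.0203 bits, so (P, Q) has the higher mutual information (stronger dependence).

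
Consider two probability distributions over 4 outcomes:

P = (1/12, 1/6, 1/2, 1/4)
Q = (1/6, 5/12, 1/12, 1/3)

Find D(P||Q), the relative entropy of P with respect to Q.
D(P||Q) = Σ P(i) log₂(P(i)/Q(i))
  i=0: (1/12) × log₂((1/12)/(1/6)) = (1/12) × log₂(1/2) = -0.0833
  i=1: (1/6) × log₂((1/6)/(5/12)) = (1/6) × log₂(2/5) = -0.2203
  i=2: (1/2) × log₂((1/2)/(1/12)) = (1/2) × log₂(6) = 1.2925
  i=3: (1/4) × log₂((1/4)/(1/3)) = (1/4) × log₂(3/4) = -0.1038
D(P||Q) = -0.0833 - 0.2203 + 1.2925 - 0.1038
  = 0.8851 bits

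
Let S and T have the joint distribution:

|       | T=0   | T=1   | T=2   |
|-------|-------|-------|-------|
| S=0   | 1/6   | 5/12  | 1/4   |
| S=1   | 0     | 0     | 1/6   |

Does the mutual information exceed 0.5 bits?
Marginal P(S) (row sums):
  P(S=0) = 1/6 + 5/12 + 1/4 = 5/6
  P(S=1) = 0 + 0 + 1/6 = 1/6
Marginal P(T) (column sums):
  P(T=0) = 1/6 + 0 = 1/6
  P(T=1) = 5/12 + 0 = 5/12
  P(T=2) = 1/4 + 1/6 = 5/12

H(S) = -[(5/6)·log₂(5/6) + (1/6)·log₂(1/6)]
  = 0.2192 + 0.4308
  = 0.6500 bits
H(T) = -[(1/6)·log₂(1/6) + (5/12)·log₂(5/12) + (5/12)·log₂(5/12)]
  = 0.4308 + 0.5263 + 0.5263
  = 1.4834 bits
H(S,T) = -[(1/6)·log₂(1/6) + (5/12)·log₂(5/12) + (1/4)·log₂(1/4) + (1/6)·log₂(1/6)]
  = 0.4308 + 0.5263 + 0.5000 + 0.4308
  = 1.8879 bits

I(S;T) = H(S) + H(T) - H(S,T)
  = 0.6500 + 1.4834 - 1.8879
  = 0.2455 bits

No. I(S;T) = 0.2455 bits, which is ≤ 0.5 bits.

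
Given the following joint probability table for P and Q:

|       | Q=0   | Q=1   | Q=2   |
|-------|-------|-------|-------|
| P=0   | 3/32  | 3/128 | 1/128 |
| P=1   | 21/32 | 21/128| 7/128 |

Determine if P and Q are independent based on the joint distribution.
Marginal P(P) (row sums):
  P(P=0) = 3/32 + 3/128 + 1/128 = 1/8
  P(P=1) = 21/32 + 21/128 + 7/128 = 7/8
Marginal P(Q) (column sums):
  P(Q=0) = 3/32 + 21/32 = 3/4
  P(Q=1) = 3/128 + 21/128 = 3/16
  P(Q=2) = 1/128 + 7/128 = 1/16

P and Q are independent iff P(P=i,Q=j) = P(P=i)·P(Q=j) for every cell.
  P(P=0)·P(Q=0) = 1/8 × 3/4 = 3/32 = P(P=0,Q=0) ✓
  P(P=0)·P(Q=1) = 1/8 × 3/16 = 3/128 = P(P=0,Q=1) ✓
  P(P=0)·P(Q=2) = 1/8 × 1/16 = 1/128 = P(P=0,Q=2) ✓
  P(P=1)·P(Q=0) = 7/8 × 3/4 = 21/32 = P(P=1,Q=0) ✓
  P(P=1)·P(Q=1) = 7/8 × 3/16 = 21/128 = P(P=1,Q=1) ✓
  P(P=1)·P(Q=2) = 7/8 × 1/16 = 7/128 = P(P=1,Q=2) ✓

Yes, P and Q are independent: every cell factors, so I(P;Q) = 0 bits.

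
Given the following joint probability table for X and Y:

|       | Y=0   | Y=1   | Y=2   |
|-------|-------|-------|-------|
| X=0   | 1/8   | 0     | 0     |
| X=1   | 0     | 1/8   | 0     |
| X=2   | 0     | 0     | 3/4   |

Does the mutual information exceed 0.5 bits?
Marginal P(X) (row sums):
  P(X=0) = 1/8 + 0 + 0 = 1/8
  P(X=1) = 0 + 1/8 + 0 = 1/8
  P(X=2) = 0 + 0 + 3/4 = 3/4
Marginal P(Y) (column sums):
  P(Y=0) = 1/8 + 0 + 0 = 1/8
  P(Y=1) = 0 + 1/8 + 0 = 1/8
  P(Y=2) = 0 + 0 + 3/4 = 3/4

H(X) = -[(1/8)·log₂(1/8) + (1/8)·log₂(1/8) + (3/4)·log₂(3/4)]
  = 0.3750 + 0.3750 + 0.3113
  = 1.0613 bits
H(Y) = -[(1/8)·log₂(1/8) + (1/8)·log₂(1/8) + (3/4)·log₂(3/4)]
  = 0.3750 + 0.3750 + 0.3113
  = 1.0613 bits
H(X,Y) = -[(1/8)·log₂(1/8) + (1/8)·log₂(1/8) + (3/4)·log₂(3/4)]
  = 0.3750 + 0.3750 + 0.3113
  = 1.0613 bits

I(X;Y) = H(X) + H(Y) - H(X,Y)
  = 1.0613 + 1.0613 - 1.0613
  = 1.0613 bits

Yes. I(X;Y) = 1.0613 bits, which is > 0.5 bits.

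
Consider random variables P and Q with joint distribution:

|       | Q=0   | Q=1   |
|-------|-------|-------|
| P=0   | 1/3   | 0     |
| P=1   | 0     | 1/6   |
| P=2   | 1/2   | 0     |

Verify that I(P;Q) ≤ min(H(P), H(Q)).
Marginal P(P) (row sums):
  P(P=0) = 1/3 + 0 = 1/3
  P(P=1) = 0 + 1/6 = 1/6
  P(P=2) = 1/2 + 0 = 1/2
Marginal P(Q) (column sums):
  P(Q=0) = 1/3 + 0 + 1/2 = 5/6
  P(Q=1) = 0 + 1/6 + 0 = 1/6

H(P) = -[(1/3)·log₂(1/3) + (1/6)·log₂(1/6) + (1/2)·log₂(1/2)]
  = 0.5283 + 0.4308 + 0.5000
  = 1.4591 bits
H(Q) = -[(5/6)·log₂(5/6) + (1/6)·log₂(1/6)]
  = 0.2192 + 0.4308
  = 0.6500 bits
H(P,Q) = -[(1/3)·log₂(1/3) + (1/6)·log₂(1/6) + (1/2)·log₂(1/2)]
  = 0.5283 + 0.4308 + 0.5000
  = 1.4591 bits

I(P;Q) = H(P) + H(Q) - H(P,Q)
  = 1.4591 + 0.6500 - 1.4591
  = 0.6500 bits

min(H(P), H(Q)) = min(1.4591, 0.6500) = 0.6500 bits
Since 0.6500 ≤ 0.6500, the bound is satisfied ✓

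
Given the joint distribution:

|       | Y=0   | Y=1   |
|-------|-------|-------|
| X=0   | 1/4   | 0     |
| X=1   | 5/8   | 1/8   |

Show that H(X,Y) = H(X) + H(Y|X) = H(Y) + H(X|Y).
Marginal P(X) (row sums):
  P(X=0) = 1/4 + 0 = 1/4
  P(X=1) = 5/8 + 1/8 = 3/4
Marginal P(Y) (column sums):
  P(Y=0) = 1/4 + 5/8 = 7/8
  P(Y=1) = 0 + 1/8 = 1/8

Decomposition 1: H(X) + H(Y|X)
H(X) = -[(1/4)·log₂(1/4) + (3/4)·log₂(3/4)]
  = 0.5000 + 0.3113
  = 0.8113 bits
H(Y|X) = -Σ P(X,Y)·log₂ P(Y|X), where P(Y|X) = P(X,Y) / P(X)
  (cells with P(X,Y) = 0 contribute 0)
  (X=0,Y=0): P(Y|X) = (1/4)/(1/4) = 1;  -(1/4)·log₂(1) = 0.0000
  (X=1,Y=0): P(Y|X) = (5/8)/(3/4) = 5/6;  -(5/8)·log₂(5/6) = 0.1644
  (X=1,Y=1): P(Y|X) = (1/8)/(3/4) = 1/6;  -(1/8)·log₂(1/6) = 0.3231
H(Y|X) = 0.0000 + 0.1644 + 0.3231
  = 0.4875 bits
H(X) + H(Y|X) = 0.8113 + 0.4875 = 1.2988 bits

Decomposition 2: H(Y) + H(X|Y)
H(Y) = -[(7/8)·log₂(7/8) + (1/8)·log₂(1/8)]
  = 0.1686 + 0.3750
  = 0.5436 bits
H(X|Y) = -Σ P(X,Y)·log₂ P(X|Y), where P(X|Y) = P(X,Y) / P(Y)
  (cells with P(X,Y) = 0 contribute 0)
  (X=0,Y=0): P(X|Y) = (1/4)/(7/8) = 2/7;  -(1/4)·log₂(2/7) = 0.4518
  (X=1,Y=0): P(X|Y) = (5/8)/(7/8) = 5/7;  -(5/8)·log₂(5/7) = 0.3034
  (X=1,Y=1): P(X|Y) = (1/8)/(1/8) = 1;  -(1/8)·log₂(1) = 0.0000
H(X|Y) = 0.4518 + 0.3034 + 0.0000
  = 0.7552 bits
H(Y) + H(X|Y) = 0.5436 + 0.7552 = 1.2988 bits

Direct computation of the joint entropy:
H(X,Y) = -[(1/4)·log₂(1/4) + (5/8)·log₂(5/8) + (1/8)·log₂(1/8)]
  = 0.5000 + 0.4238 + 0.3750
  = 1.2988 bits

All three agree: H(X,Y) = 1.2988 bits ✓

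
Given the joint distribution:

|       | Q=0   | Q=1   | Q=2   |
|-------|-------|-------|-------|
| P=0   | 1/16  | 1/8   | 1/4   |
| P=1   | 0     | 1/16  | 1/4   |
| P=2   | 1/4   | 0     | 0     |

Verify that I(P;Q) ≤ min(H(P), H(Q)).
Marginal P(P) (row sums):
  P(P=0) = 1/16 + 1/8 + 1/4 = 7/16
  P(P=1) = 0 + 1/16 + 1/4 = 5/16
  P(P=2) = 1/4 + 0 + 0 = 1/4
Marginal P(Q) (column sums):
  P(Q=0) = 1/16 + 0 + 1/4 = 5/16
  P(Q=1) = 1/8 + 1/16 + 0 = 3/16
  P(Q=2) = 1/4 + 1/4 + 0 = 1/2

H(P) = -[(7/16)·log₂(7/16) + (5/16)·log₂(5/16) + (1/4)·log₂(1/4)]
  = 0.5218 + 0.5244 + 0.5000
  = 1.5462 bits
H(Q) = -[(5/16)·log₂(5/16) + (3/16)·log₂(3/16) + (1/2)·log₂(1/2)]
  = 0.5244 + 0.4528 + 0.5000
  = 1.4772 bits
H(P,Q) = -[(1/16)·log₂(1/16) + (1/8)·log₂(1/8) + (1/4)·log₂(1/4) + (1/16)·log₂(1/16) + (1/4)·log₂(1/4) + (1/4)·log₂(1/4)]
  = 0.2500 + 0.3750 + 0.5000 + 0.2500 + 0.5000 + 0.5000
  = 2.3750 bits

I(P;Q) = H(P) + H(Q) - H(P,Q)
  = 1.5462 + 1.4772 - 2.3750
  = 0.6484 bits

min(H(P), H(Q)) = min(1.5462, 1.4772) = 1.4772 bits
Since 0.6484 ≤ 1.4772, the bound is satisfied ✓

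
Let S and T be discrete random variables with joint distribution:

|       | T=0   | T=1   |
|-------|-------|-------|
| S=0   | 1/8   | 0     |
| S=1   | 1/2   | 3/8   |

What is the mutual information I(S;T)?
Marginal P(S) (row sums):
  P(S=0) = 1/8 + 0 = 1/8
  P(S=1) = 1/2 + 3/8 = 7/8
Marginal P(T) (column sums):
  P(T=0) = 1/8 + 1/2 = 5/8
  P(T=1) = 0 + 3/8 = 3/8

H(S) = -[(1/8)·log₂(1/8) + (7/8)·log₂(7/8)]
  = 0.3750 + 0.1686
  = 0.5436 bits
H(T) = -[(5/8)·log₂(5/8) + (3/8)·log₂(3/8)]
  = 0.4238 + 0.5306
  = 0.9544 bits
H(S,T) = -[(1/8)·log₂(1/8) + (1/2)·log₂(1/2) + (3/8)·log₂(3/8)]
  = 0.3750 + 0.5000 + 0.5306
  = 1.4056 bits

I(S;T) = H(S) + H(T) - H(S,T)
  = 0.5436 + 0.9544 - 1.4056
  = 0.0924 bits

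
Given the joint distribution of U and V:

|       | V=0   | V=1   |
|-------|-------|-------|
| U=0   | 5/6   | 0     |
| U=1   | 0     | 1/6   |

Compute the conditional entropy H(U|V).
Marginal P(V) (column sums):
  P(V=0) = 5/6 + 0 = 5/6
  P(V=1) = 0 + 1/6 = 1/6

H(U|V) = -Σ P(U,V)·log₂ P(U|V), where P(U|V) = P(U,V) / P(V)
  (cells with P(U,V) = 0 contribute 0)
  (U=0,V=0): P(U|V) = (5/6)/(5/6) = 1;  -(5/6)·log₂(1) = 0.0000
  (U=1,V=1): P(U|V) = (1/6)/(1/6) = 1;  -(1/6)·log₂(1) = 0.0000
H(U|V) = 0.0000 + 0.0000
  = 0.0000 bits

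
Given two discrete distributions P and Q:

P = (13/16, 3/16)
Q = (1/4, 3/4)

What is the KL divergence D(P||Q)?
D(P||Q) = Σ P(i) log₂(P(i)/Q(i))
  i=0: (13/16) × log₂((13/16)/(1/4)) = (13/16) × log₂(13/4) = 1.3816
  i=1: (3/16) × log₂((3/16)/(3/4)) = (3/16) × log₂(1/4) = -0.3750
D(P||Q) = 1.3816 - 0.3750
  = 1.0066 bits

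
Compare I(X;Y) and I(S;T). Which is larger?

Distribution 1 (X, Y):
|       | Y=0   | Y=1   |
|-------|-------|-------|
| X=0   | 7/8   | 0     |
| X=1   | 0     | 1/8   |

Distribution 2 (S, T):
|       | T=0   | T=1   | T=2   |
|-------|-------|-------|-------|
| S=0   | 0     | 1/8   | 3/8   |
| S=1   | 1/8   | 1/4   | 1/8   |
Distribution 1 (X, Y):
Marginal P(X) (row sums):
  P(X=0) = 7/8 + 0 = 7/8
  P(X=1) = 0 + 1/8 = 1/8
Marginal P(Y) (column sums):
  P(Y=0) = 7/8 + 0 = 7/8
  P(Y=1) = 0 + 1/8 = 1/8

H(X) = -[(7/8)·log₂(7/8) + (1/8)·log₂(1/8)]
  = 0.1686 + 0.3750
  = 0.5436 bits
H(Y) = -[(7/8)·log₂(7/8) + (1/8)·log₂(1/8)]
  = 0.1686 + 0.3750
  = 0.5436 bits
H(X,Y) = -[(7/8)·log₂(7/8) + (1/8)·log₂(1/8)]
  = 0.1686 + 0.3750
  = 0.5436 bits

I(X;Y) = H(X) + H(Y) - H(X,Y)
  = 0.5436 + 0.5436 - 0.5436
  = 0.5436 bits

Distribution 2 (S, T):
Marginal P(S) (row sums):
  P(S=0) = 0 + 1/8 + 3/8 = 1/2
  P(S=1) = 1/8 + 1/4 + 1/8 = 1/2
Marginal P(T) (column sums):
  P(T=0) = 0 + 1/8 = 1/8
  P(T=1) = 1/8 + 1/4 = 3/8
  P(T=2) = 3/8 + 1/8 = 1/2

H(S) = -[(1/2)·log₂(1/2) + (1/2)·log₂(1/2)]
  = 0.5000 + 0.5000
  = 1.0000 bits
H(T) = -[(1/8)·log₂(1/8) + (3/8)·log₂(3/8) + (1/2)·log₂(1/2)]
  = 0.3750 + 0.5306 + 0.5000
  = 1.4056 bits
H(S,T) = -[(1/8)·log₂(1/8) + (3/8)·log₂(3/8) + (1/8)·log₂(1/8) + (1/4)·log₂(1/4) + (1/8)·log₂(1/8)]
  = 0.3750 + 0.5306 + 0.3750 + 0.5000 + 0.3750
  = 2.1556 bits

I(S;T) = H(S) + H(T) - H(S,T)
  = 1.0000 + 1.4056 - 2.1556
  = 0.2500 bits

I(X;Y) = 0.5436 bits > I(S;T) = 0.2500 bits, so (X, Y) has the higher mutual information (stronger dependence).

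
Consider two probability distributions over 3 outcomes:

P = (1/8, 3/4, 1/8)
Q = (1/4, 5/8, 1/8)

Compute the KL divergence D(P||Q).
D(P||Q) = Σ P(i) log₂(P(i)/Q(i))
  i=0: (1/8) × log₂((1/8)/(1/4)) = (1/8) × log₂(1/2) = -0.1250
  i=1: (3/4) × log₂((3/4)/(5/8)) = (3/4) × log₂(6/5) = 0.1973
  i=2: (1/8) × log₂((1/8)/(1/8)) = (1/8) × log₂(1) = 0.0000
D(P||Q) = -0.1250 + 0.1973 + 0.0000
  = 0.0723 bits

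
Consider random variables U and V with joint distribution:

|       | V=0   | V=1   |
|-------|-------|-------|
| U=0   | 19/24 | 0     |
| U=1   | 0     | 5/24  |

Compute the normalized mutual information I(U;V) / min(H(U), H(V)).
Marginal P(U) (row sums):
  P(U=0) = 19/24 + 0 = 19/24
  P(U=1) = 0 + 5/24 = 5/24
Marginal P(V) (column sums):
  P(V=0) = 19/24 + 0 = 19/24
  P(V=1) = 0 + 5/24 = 5/24

H(U) = -[(19/24)·log₂(19/24) + (5/24)·log₂(5/24)]
  = 0.2668 + 0.4715
  = 0.7383 bits
H(V) = -[(19/24)·log₂(19/24) + (5/24)·log₂(5/24)]
  = 0.2668 + 0.4715
  = 0.7383 bits
H(U,V) = -[(19/24)·log₂(19/24) + (5/24)·log₂(5/24)]
  = 0.2668 + 0.4715
  = 0.7383 bits

I(U;V) = H(U) + H(V) - H(U,V)
  = 0.7383 + 0.7383 - 0.7383
  = 0.7383 bits

min(H(U), H(V)) = min(0.7383, 0.7383) = 0.7383 bits
Normalized MI = 0.7383 / 0.7383 = 1.0000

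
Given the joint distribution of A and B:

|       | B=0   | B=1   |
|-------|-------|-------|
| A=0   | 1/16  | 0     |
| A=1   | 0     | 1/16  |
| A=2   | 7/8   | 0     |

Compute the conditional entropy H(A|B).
Marginal P(B) (column sums):
  P(B=0) = 1/16 + 0 + 7/8 = 15/16
  P(B=1) = 0 + 1/16 + 0 = 1/16

H(A|B) = -Σ P(A,B)·log₂ P(A|B), where P(A|B) = P(A,B) / P(B)
  (cells with P(A,B) = 0 contribute 0)
  (A=0,B=0): P(A|B) = (1/16)/(15/16) = 1/15;  -(1/16)·log₂(1/15) = 0.2442
  (A=1,B=1): P(A|B) = (1/16)/(1/16) = 1;  -(1/16)·log₂(1) = 0.0000
  (A=2,B=0): P(A|B) = (7/8)/(15/16) = 14/15;  -(7/8)·log₂(14/15) = 0.0871
H(A|B) = 0.2442 + 0.0000 + 0.0871
  = 0.3313 bits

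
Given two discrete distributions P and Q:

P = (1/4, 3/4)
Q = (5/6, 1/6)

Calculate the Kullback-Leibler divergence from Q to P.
D(P||Q) = Σ P(i) log₂(P(i)/Q(i))
  i=0: (1/4) × log₂((1/4)/(5/6)) = (1/4) × log₂(3/10) = -0.4342
  i=1: (3/4) × log₂((3/4)/(1/6)) = (3/4) × log₂(9/2) = 1.6274
D(P||Q) = -0.4342 + 1.6274
  = 1.1932 bits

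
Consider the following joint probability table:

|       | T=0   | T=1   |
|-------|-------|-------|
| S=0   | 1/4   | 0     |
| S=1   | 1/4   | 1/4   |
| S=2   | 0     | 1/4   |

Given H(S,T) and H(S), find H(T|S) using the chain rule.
From the chain rule: H(S,T) = H(S) + H(T|S)
Therefore: H(T|S) = H(S,T) - H(S)

H(S,T) = -[(1/4)·log₂(1/4) + (1/4)·log₂(1/4) + (1/4)·log₂(1/4) + (1/4)·log₂(1/4)]
  = 0.5000 + 0.5000 + 0.5000 + 0.5000
  = 2.0000 bits
Marginal P(S) (row sums):
  P(S=0) = 1/4 + 0 = 1/4
  P(S=1) = 1/4 + 1/4 = 1/2
  P(S=2) = 0 + 1/4 = 1/4
H(S) = -[(1/4)·log₂(1/4) + (1/2)·log₂(1/2) + (1/4)·log₂(1/4)]
  = 0.5000 + 0.5000 + 0.5000
  = 1.5000 bits

H(T|S) = 2.0000 - 1.5000 = 0.5000 bits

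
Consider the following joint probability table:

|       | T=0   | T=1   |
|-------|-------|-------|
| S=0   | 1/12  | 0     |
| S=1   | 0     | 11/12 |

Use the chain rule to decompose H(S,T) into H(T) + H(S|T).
By the chain rule: H(S,T) = H(T) + H(S|T)

Marginal P(T) (column sums):
  P(T=0) = 1/12 + 0 = 1/12
  P(T=1) = 0 + 11/12 = 11/12
H(T) = -[(1/12)·log₂(1/12) + (11/12)·log₂(11/12)]
  = 0.2987 + 0.1151
  = 0.4138 bits
H(S|T) = -Σ P(S,T)·log₂ P(S|T), where P(S|T) = P(S,T) / P(T)
  (cells with P(S,T) = 0 contribute 0)
  (S=0,T=0): P(S|T) = (1/12)/(1/12) = 1;  -(1/12)·log₂(1) = 0.0000
  (S=1,T=1): P(S|T) = (11/12)/(11/12) = 1;  -(11/12)·log₂(1) = 0.0000
H(S|T) = 0.0000 + 0.0000
  = 0.0000 bits

H(S,T) = H(T) + H(S|T) = 0.4138 + 0.0000 = 0.4138 bits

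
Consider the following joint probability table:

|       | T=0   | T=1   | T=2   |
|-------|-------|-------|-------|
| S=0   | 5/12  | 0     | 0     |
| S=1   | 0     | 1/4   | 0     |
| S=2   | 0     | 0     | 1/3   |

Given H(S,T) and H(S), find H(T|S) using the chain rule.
From the chain rule: H(S,T) = H(S) + H(T|S)
Therefore: H(T|S) = H(S,T) - H(S)

H(S,T) = -[(5/12)·log₂(5/12) + (1/4)·log₂(1/4) + (1/3)·log₂(1/3)]
  = 0.5263 + 0.5000 + 0.5283
  = 1.5546 bits
Marginal P(S) (row sums):
  P(S=0) = 5/12 + 0 + 0 = 5/12
  P(S=1) = 0 + 1/4 + 0 = 1/4
  P(S=2) = 0 + 0 + 1/3 = 1/3
H(S) = -[(5/12)·log₂(5/12) + (1/4)·log₂(1/4) + (1/3)·log₂(1/3)]
  = 0.5263 + 0.5000 + 0.5283
  = 1.5546 bits

H(T|S) = 1.5546 - 1.5546 = 0.0000 bits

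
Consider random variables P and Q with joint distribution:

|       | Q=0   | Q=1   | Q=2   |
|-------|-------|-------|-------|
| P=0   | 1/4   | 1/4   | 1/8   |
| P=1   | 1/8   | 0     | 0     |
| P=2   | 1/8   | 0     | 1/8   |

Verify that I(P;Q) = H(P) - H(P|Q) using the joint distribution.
Left side, from I(P;Q) = H(P) + H(Q) - H(P,Q):
Marginal P(P) (row sums):
  P(P=0) = 1/4 + 1/4 + 1/8 = 5/8
  P(P=1) = 1/8 + 0 + 0 = 1/8
  P(P=2) = 1/8 + 0 + 1/8 = 1/4
Marginal P(Q) (column sums):
  P(Q=0) = 1/4 + 1/8 + 1/8 = 1/2
  P(Q=1) = 1/4 + 0 + 0 = 1/4
  P(Q=2) = 1/8 + 0 + 1/8 = 1/4

H(P) = -[(5/8)·log₂(5/8) + (1/8)·log₂(1/8) + (1/4)·log₂(1/4)]
  = 0.4238 + 0.3750 + 0.5000
  = 1.2988 bits
H(Q) = -[(1/2)·log₂(1/2) + (1/4)·log₂(1/4) + (1/4)·log₂(1/4)]
  = 0.5000 + 0.5000 + 0.5000
  = 1.5000 bits
H(P,Q) = -[(1/4)·log₂(1/4) + (1/4)·log₂(1/4) + (1/8)·log₂(1/8) + (1/8)·log₂(1/8) + (1/8)·log₂(1/8) + (1/8)·log₂(1/8)]
  = 0.5000 + 0.5000 + 0.3750 + 0.3750 + 0.3750 + 0.3750
  = 2.5000 bits

I(P;Q) = H(P) + H(Q) - H(P,Q)
  = 1.2988 + 1.5000 - 2.5000
  = 0.2988 bits

Right side, with H(P|Q) computed directly from the conditional probabilities:
H(P|Q) = -Σ P(P,Q)·log₂ P(P|Q), where P(P|Q) = P(P,Q) / P(Q)
  (cells with P(P,Q) = 0 contribute 0)
  (P=0,Q=0): P(P|Q) = (1/4)/(1/2) = 1/2;  -(1/4)·log₂(1/2) = 0.2500
  (P=0,Q=1): P(P|Q) = (1/4)/(1/4) = 1;  -(1/4)·log₂(1) = 0.0000
  (P=0,Q=2): P(P|Q) = (1/8)/(1/4) = 1/2;  -(1/8)·log₂(1/2) = 0.1250
  (P=1,Q=0): P(P|Q) = (1/8)/(1/2) = 1/4;  -(1/8)·log₂(1/4) = 0.2500
  (P=2,Q=0): P(P|Q) = (1/8)/(1/2) = 1/4;  -(1/8)·log₂(1/4) = 0.2500
  (P=2,Q=2): P(P|Q) = (1/8)/(1/4) = 1/2;  -(1/8)·log₂(1/2) = 0.1250
H(P|Q) = 0.2500 + 0.0000 + 0.1250 + 0.2500 + 0.2500 + 0.1250
  = 1.0000 bits
H(P) - H(P|Q) = 1.2988 - 1.0000 = 0.2988 bits

Both sides equal 0.2988 bits, so I(P;Q) = H(P) - H(P|Q) ✓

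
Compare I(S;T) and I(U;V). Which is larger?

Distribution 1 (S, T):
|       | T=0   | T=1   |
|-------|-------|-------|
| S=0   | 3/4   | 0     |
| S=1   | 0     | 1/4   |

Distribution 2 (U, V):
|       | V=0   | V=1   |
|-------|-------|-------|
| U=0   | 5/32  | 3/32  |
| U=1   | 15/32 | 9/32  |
Distribution 1 (S, T):
Marginal P(S) (row sums):
  P(S=0) = 3/4 + 0 = 3/4
  P(S=1) = 0 + 1/4 = 1/4
Marginal P(T) (column sums):
  P(T=0) = 3/4 + 0 = 3/4
  P(T=1) = 0 + 1/4 = 1/4

H(S) = -[(3/4)·log₂(3/4) + (1/4)·log₂(1/4)]
  = 0.3113 + 0.5000
  = 0.8113 bits
H(T) = -[(3/4)·log₂(3/4) + (1/4)·log₂(1/4)]
  = 0.3113 + 0.5000
  = 0.8113 bits
H(S,T) = -[(3/4)·log₂(3/4) + (1/4)·log₂(1/4)]
  = 0.3113 + 0.5000
  = 0.8113 bits

I(S;T) = H(S) + H(T) - H(S,T)
  = 0.8113 + 0.8113 - 0.8113
  = 0.8113 bits

Distribution 2 (U, V):
Marginal P(U) (row sums):
  P(U=0) = 5/32 + 3/32 = 1/4
  P(U=1) = 15/32 + 9/32 = 3/4
Marginal P(V) (column sums):
  P(V=0) = 5/32 + 15/32 = 5/8
  P(V=1) = 3/32 + 9/32 = 3/8

H(U) = -[(1/4)·log₂(1/4) + (3/4)·log₂(3/4)]
  = 0.5000 + 0.3113
  = 0.8113 bits
H(V) = -[(5/8)·log₂(5/8) + (3/8)·log₂(3/8)]
  = 0.4238 + 0.5306
  = 0.9544 bits
H(U,V) = -[(5/32)·log₂(5/32) + (3/32)·log₂(3/32) + (15/32)·log₂(15/32) + (9/32)·log₂(9/32)]
  = 0.4184 + 0.3202 + 0.5124 + 0.5147
  = 1.7657 bits

I(U;V) = H(U) + H(V) - H(U,V)
  = 0.8113 + 0.9544 - 1.7657
  = 0.0000 bits

I(S;T) = 0.8113 bits > I(U;V) = 0.0000 bits, so (S, T) has the higher mutual information (stronger dependence).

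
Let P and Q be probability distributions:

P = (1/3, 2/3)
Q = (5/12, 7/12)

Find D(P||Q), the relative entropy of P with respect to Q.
D(P||Q) = Σ P(i) log₂(P(i)/Q(i))
  i=0: (1/3) × log₂((1/3)/(5/12)) = (1/3) × log₂(4/5) = -0.1073
  i=1: (2/3) × log₂((2/3)/(7/12)) = (2/3) × log₂(8/7) = 0.1284
D(P||Q) = -0.1073 + 0.1284
  = 0.0211 bits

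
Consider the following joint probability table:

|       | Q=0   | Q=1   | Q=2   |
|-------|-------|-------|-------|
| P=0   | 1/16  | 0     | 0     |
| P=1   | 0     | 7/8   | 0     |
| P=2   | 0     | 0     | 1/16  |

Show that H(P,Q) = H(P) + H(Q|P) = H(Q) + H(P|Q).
Marginal P(P) (row sums):
  P(P=0) = 1/16 + 0 + 0 = 1/16
  P(P=1) = 0 + 7/8 + 0 = 7/8
  P(P=2) = 0 + 0 + 1/16 = 1/16
Marginal P(Q) (column sums):
  P(Q=0) = 1/16 + 0 + 0 = 1/16
  P(Q=1) = 0 + 7/8 + 0 = 7/8
  P(Q=2) = 0 + 0 + 1/16 = 1/16

Decomposition 1: H(P) + H(Q|P)
H(P) = -[(1/16)·log₂(1/16) + (7/8)·log₂(7/8) + (1/16)·log₂(1/16)]
  = 0.2500 + 0.1686 + 0.2500
  = 0.6686 bits
H(Q|P) = -Σ P(P,Q)·log₂ P(Q|P), where P(Q|P) = P(P,Q) / P(P)
  (cells with P(P,Q) = 0 contribute 0)
  (P=0,Q=0): P(Q|P) = (1/16)/(1/16) = 1;  -(1/16)·log₂(1) = 0.0000
  (P=1,Q=1): P(Q|P) = (7/8)/(7/8) = 1;  -(7/8)·log₂(1) = 0.0000
  (P=2,Q=2): P(Q|P) = (1/16)/(1/16) = 1;  -(1/16)·log₂(1) = 0.0000
H(Q|P) = 0.0000 + 0.0000 + 0.0000
  = 0.0000 bits
H(P) + H(Q|P) = 0.6686 + 0.0000 = 0.6686 bits

Decomposition 2: H(Q) + H(P|Q)
H(Q) = -[(1/16)·log₂(1/16) + (7/8)·log₂(7/8) + (1/16)·log₂(1/16)]
  = 0.2500 + 0.1686 + 0.2500
  = 0.6686 bits
H(P|Q) = -Σ P(P,Q)·log₂ P(P|Q), where P(P|Q) = P(P,Q) / P(Q)
  (cells with P(P,Q) = 0 contribute 0)
  (P=0,Q=0): P(P|Q) = (1/16)/(1/16) = 1;  -(1/16)·log₂(1) = 0.0000
  (P=1,Q=1): P(P|Q) = (7/8)/(7/8) = 1;  -(7/8)·log₂(1) = 0.0000
  (P=2,Q=2): P(P|Q) = (1/16)/(1/16) = 1;  -(1/16)·log₂(1) = 0.0000
H(P|Q) = 0.0000 + 0.0000 + 0.0000
  = 0.0000 bits
H(Q) + H(P|Q) = 0.6686 + 0.0000 = 0.6686 bits

Direct computation of the joint entropy:
H(P,Q) = -[(1/16)·log₂(1/16) + (7/8)·log₂(7/8) + (1/16)·log₂(1/16)]
  = 0.2500 + 0.1686 + 0.2500
  = 0.6686 bits

All three agree: H(P,Q) = 0.6686 bits ✓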